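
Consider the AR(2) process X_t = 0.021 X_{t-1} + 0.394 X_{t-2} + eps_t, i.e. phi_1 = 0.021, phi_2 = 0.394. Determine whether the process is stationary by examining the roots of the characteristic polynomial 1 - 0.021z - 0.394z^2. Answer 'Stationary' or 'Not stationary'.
\text{Stationary}

The AR(p) characteristic polynomial is P(z) = 1 - 0.021z - 0.394z^2.
Stationarity requires all roots to lie outside the unit circle, i.e. |z| > 1 for every root.
Set 1 + (-0.021) z + (-0.394) z^2 = 0, i.e. a z^2 + b z + c = 0 with a = -0.394, b = -0.021, c = 1.
Discriminant D = b^2 - 4ac = (-0.021)^2 - 4*(-0.394)*1 = 0.000441 - (-1.576) = 1.576441.
D >= 0, so the roots are real: z = (-b +/- sqrt(D)) / (2a) = (0.021 +/- 1.255564) / (-0.788).
  z_1 = (0.021 + 1.255564) / (-0.788) = -1.62,   |z_1| = 1.62.
  z_2 = (0.021 - 1.255564) / (-0.788) = 1.5667,   |z_2| = 1.5667.
Moduli of all roots: 1.6200, 1.5667.
All moduli strictly greater than 1? Yes.
Verdict: Stationary.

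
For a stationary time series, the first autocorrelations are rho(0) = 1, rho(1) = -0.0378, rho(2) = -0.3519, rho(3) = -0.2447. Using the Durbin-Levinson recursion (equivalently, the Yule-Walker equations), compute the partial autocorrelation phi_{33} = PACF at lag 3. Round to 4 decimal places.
\phi_{33} = -0.3160

The PACF at lag k is phi_{kk}, the last component of the solution
to the Yule-Walker system G_k phi = r_k where
  (G_k)_{ij} = rho(|i - j|), (r_k)_i = rho(i), i,j = 1..k.
Equivalently, Durbin-Levinson gives phi_{kk} iteratively:
  phi_{11} = rho(1)
  phi_{kk} = [rho(k) - sum_{j=1..k-1} phi_{k-1,j} rho(k-j)]
            / [1 - sum_{j=1..k-1} phi_{k-1,j} rho(j)],
  phi_{k,j} = phi_{k-1,j} - phi_{kk} phi_{k-1,k-j},  j = 1..k-1.
Step k = 1:
  phi_11 = rho(1) = -0.0378.
Step k = 2:
  phi_22 = [rho(2) - phi_11 rho(1)] / [1 - phi_11 rho(1)] = [-0.3519 - (-0.0378)(-0.0378)] / [1 - (-0.0378)(-0.0378)]
         = -0.35332884 / 0.99857116 = -0.353834.
  Update: phi_21 = phi_11 - phi_22 phi_11 = -0.0378 - (-0.353834)(-0.0378) = -0.051175.
Step k = 3:
  phi_33 = [rho(3) - phi_21 rho(2) - phi_22 rho(1)] / [1 - phi_21 rho(1) - phi_22 rho(2)]
    numerator   = -0.2447 - (-0.051175)(-0.3519) - (-0.353834)(-0.0378) = -0.2760834
    denominator = 1 - (-0.051175)(-0.0378) - (-0.353834)(-0.3519) = 0.87355126
  phi_33 = -0.2760834 / 0.87355126 = -0.316.
Therefore phi_{33} = -0.3160.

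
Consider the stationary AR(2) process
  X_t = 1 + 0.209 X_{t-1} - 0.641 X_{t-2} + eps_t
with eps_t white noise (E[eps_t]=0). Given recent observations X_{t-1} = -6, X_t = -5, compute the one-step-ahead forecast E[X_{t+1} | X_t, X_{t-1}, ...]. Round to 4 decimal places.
E[X_{t+1} \mid \mathcal F_t] = 3.8010

For an AR(p) model X_t = c + sum_i phi_i X_{t-i} + eps_t, the
one-step-ahead conditional mean is
  E[X_{t+1} | X_t, ...] = c + sum_i phi_i X_{t+1-i}.
Substitute known values:
  E[X_{t+1} | ...] = 1 + (0.209) * (-5) + (-0.641) * (-6)
                   = 3.8010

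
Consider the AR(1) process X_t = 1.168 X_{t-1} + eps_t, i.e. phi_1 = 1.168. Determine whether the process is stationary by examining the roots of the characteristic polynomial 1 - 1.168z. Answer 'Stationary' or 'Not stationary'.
\text{Not stationary}

The AR(p) characteristic polynomial is P(z) = 1 - 1.168z.
Stationarity requires all roots to lie outside the unit circle, i.e. |z| > 1 for every root.
This is linear in z: 1 + (-1.168) z = 0  =>  z = -1/(-1.168) = 0.856164,  |z| = 0.856164.
Moduli of all roots: 0.8562.
All moduli strictly greater than 1? No.
Verdict: Not stationary.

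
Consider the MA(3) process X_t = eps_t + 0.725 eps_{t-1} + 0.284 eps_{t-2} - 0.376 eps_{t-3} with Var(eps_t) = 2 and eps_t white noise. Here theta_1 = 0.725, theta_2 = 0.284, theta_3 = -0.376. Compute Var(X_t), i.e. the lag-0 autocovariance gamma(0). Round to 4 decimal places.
\gamma(0) = 3.4953

For an MA(q) process X_t = eps_t + sum_i theta_i eps_{t-i} with
Var(eps_t) = sigma^2, the variance is
  gamma(0) = sigma^2 * (1 + sum_i theta_i^2).
  sum_i theta_i^2 = (0.725)^2 + (0.284)^2 + (-0.376)^2 = 0.525625 + 0.080656 + 0.141376 = 0.747657.
  gamma(0) = 2 * (1 + 0.747657) = 2 * 1.747657 = 3.495314, which rounds to 3.4953.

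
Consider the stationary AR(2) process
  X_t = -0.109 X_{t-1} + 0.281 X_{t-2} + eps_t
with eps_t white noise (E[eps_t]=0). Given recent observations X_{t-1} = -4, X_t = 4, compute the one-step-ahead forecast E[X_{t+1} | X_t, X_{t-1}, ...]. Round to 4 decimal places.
E[X_{t+1} \mid \mathcal F_t] = -1.5600

For an AR(p) model X_t = c + sum_i phi_i X_{t-i} + eps_t, the
one-step-ahead conditional mean is
  E[X_{t+1} | X_t, ...] = c + sum_i phi_i X_{t+1-i}.
Substitute known values:
  E[X_{t+1} | ...] = (-0.109) * (4) + (0.281) * (-4)
                   = -1.5600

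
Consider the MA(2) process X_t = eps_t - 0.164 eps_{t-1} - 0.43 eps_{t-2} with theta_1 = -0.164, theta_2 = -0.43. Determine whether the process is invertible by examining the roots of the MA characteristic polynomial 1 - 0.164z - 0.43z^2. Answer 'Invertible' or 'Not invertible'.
\text{Invertible}

The MA(q) characteristic polynomial is P(z) = 1 - 0.164z - 0.43z^2.
Invertibility requires all roots to lie outside the unit circle, i.e. |z| > 1 for every root.
Set 1 + (-0.164) z + (-0.43) z^2 = 0, i.e. a z^2 + b z + c = 0 with a = -0.43, b = -0.164, c = 1.
Discriminant D = b^2 - 4ac = (-0.164)^2 - 4*(-0.43)*1 = 0.026896 - (-1.72) = 1.746896.
D >= 0, so the roots are real: z = (-b +/- sqrt(D)) / (2a) = (0.164 +/- 1.321702) / (-0.86).
  z_1 = (0.164 + 1.321702) / (-0.86) = -1.7276,   |z_1| = 1.7276.
  z_2 = (0.164 - 1.321702) / (-0.86) = 1.3462,   |z_2| = 1.3462.
Moduli of all roots: 1.7276, 1.3462.
All moduli strictly greater than 1? Yes.
Verdict: Invertible.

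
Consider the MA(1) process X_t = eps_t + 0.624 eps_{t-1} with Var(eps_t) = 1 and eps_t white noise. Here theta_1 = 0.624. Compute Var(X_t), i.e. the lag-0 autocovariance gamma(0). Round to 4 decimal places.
\gamma(0) = 1.3894

For an MA(q) process X_t = eps_t + sum_i theta_i eps_{t-i} with
Var(eps_t) = sigma^2, the variance is
  gamma(0) = sigma^2 * (1 + sum_i theta_i^2).
  sum_i theta_i^2 = (0.624)^2 = 0.389376.
  gamma(0) = 1 * (1 + 0.389376) = 1 * 1.389376 = 1.389376, which rounds to 1.3894.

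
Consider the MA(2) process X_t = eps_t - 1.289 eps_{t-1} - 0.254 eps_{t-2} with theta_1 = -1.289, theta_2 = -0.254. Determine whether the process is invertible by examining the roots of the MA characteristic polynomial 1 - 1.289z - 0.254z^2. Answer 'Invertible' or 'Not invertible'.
\text{Not invertible}

The MA(q) characteristic polynomial is P(z) = 1 - 1.289z - 0.254z^2.
Invertibility requires all roots to lie outside the unit circle, i.e. |z| > 1 for every root.
Set 1 + (-1.289) z + (-0.254) z^2 = 0, i.e. a z^2 + b z + c = 0 with a = -0.254, b = -1.289, c = 1.
Discriminant D = b^2 - 4ac = (-1.289)^2 - 4*(-0.254)*1 = 1.661521 - (-1.016) = 2.677521.
D >= 0, so the roots are real: z = (-b +/- sqrt(D)) / (2a) = (1.289 +/- 1.636313) / (-0.508).
  z_1 = (1.289 + 1.636313) / (-0.508) = -5.7585,   |z_1| = 5.7585.
  z_2 = (1.289 - 1.636313) / (-0.508) = 0.6837,   |z_2| = 0.6837.
Moduli of all roots: 5.7585, 0.6837.
All moduli strictly greater than 1? No.
Verdict: Not invertible.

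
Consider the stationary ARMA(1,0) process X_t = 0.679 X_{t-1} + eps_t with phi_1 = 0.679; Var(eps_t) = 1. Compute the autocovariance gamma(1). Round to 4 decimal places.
\gamma(1) = 1.2598

Multiply the model equation by X_{t-k} and take expectations. With theta_0 = psi_0 = 1 and psi_j the MA(infinity) weights, this gives
  gamma(k) - sum_i phi_i gamma(k-i) = c_k,
  c_k = sigma^2 * sum_{j=k..q} theta_j psi_{j-k}   (c_k = 0 for k > q),
using gamma(-m) = gamma(m).
Pure AR (q = 0): c_0 = sigma^2 = 1, c_k = 0 for k >= 1.
Equations for k = 0 and k = 1 (AR order 1):
  gamma(0) = phi_1 gamma(1) + c_0
  gamma(1) = phi_1 gamma(0) + c_1
Substituting the second into the first: gamma(0) (1 - phi_1^2) = c_0 + phi_1 c_1, so
  gamma(0) = c_0 / (1 - phi_1^2) = 1 / (1 - (0.679)^2) = 1 / 0.538959 = 1.855429.
  gamma(1) = phi_1 gamma(0) = (0.679)(1.855429) = 1.259836.
Therefore gamma(1) = 1.2598 (to 4 decimal places).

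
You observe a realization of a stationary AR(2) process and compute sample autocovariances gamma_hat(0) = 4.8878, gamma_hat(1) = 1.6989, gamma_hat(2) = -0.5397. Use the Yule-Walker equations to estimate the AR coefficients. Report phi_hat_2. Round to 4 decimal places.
\hat\phi_{2} = -0.2630

The Yule-Walker equations for an AR(p) process read, in matrix form,
  Gamma_p phi = r_p,   with   (Gamma_p)_{ij} = gamma(|i - j|),
                       (r_p)_i = gamma(i),   i,j = 1..p.
Substitute the sample gammas (Toeplitz matrix and right-hand side of size 2):
  Gamma_p = [[4.8878, 1.6989], [1.6989, 4.8878]]
  r_p     = [1.6989, -0.5397]
Written out:
  4.8878 phi_1 + 1.6989 phi_2 = 1.6989
  1.6989 phi_1 + 4.8878 phi_2 = -0.5397
Solve by Cramer's rule:
  det = gamma(0)^2 - gamma(1)^2 = (4.8878)^2 - (1.6989)^2 = 23.89058884 - 2.88626121 = 21.00432763
  phi_hat_1 = [gamma(1) gamma(0) - gamma(1) gamma(2)] / det = [(1.6989)(4.8878) - (1.6989)(-0.5397)] / 21.00432763 = 9.22077975 / 21.00432763 = 0.439
  phi_hat_2 = [gamma(0) gamma(2) - gamma(1)^2] / det = [(4.8878)(-0.5397) - (1.6989)^2] / 21.00432763 = -5.52420687 / 21.00432763 = -0.263
So phi_hat = [0.4390, -0.2630].
Therefore phi_hat_2 = -0.2630.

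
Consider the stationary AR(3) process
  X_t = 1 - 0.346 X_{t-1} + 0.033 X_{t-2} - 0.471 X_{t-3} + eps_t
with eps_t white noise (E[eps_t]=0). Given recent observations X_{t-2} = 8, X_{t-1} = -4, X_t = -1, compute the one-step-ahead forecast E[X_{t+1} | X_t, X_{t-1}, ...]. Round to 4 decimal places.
E[X_{t+1} \mid \mathcal F_t] = -2.5540

For an AR(p) model X_t = c + sum_i phi_i X_{t-i} + eps_t, the
one-step-ahead conditional mean is
  E[X_{t+1} | X_t, ...] = c + sum_i phi_i X_{t+1-i}.
Substitute known values:
  E[X_{t+1} | ...] = 1 + (-0.346) * (-1) + (0.033) * (-4) + (-0.471) * (8)
                   = -2.5540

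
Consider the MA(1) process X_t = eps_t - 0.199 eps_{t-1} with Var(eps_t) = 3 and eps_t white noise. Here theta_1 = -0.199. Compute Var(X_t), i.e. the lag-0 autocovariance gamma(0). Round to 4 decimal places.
\gamma(0) = 3.1188

For an MA(q) process X_t = eps_t + sum_i theta_i eps_{t-i} with
Var(eps_t) = sigma^2, the variance is
  gamma(0) = sigma^2 * (1 + sum_i theta_i^2).
  sum_i theta_i^2 = (-0.199)^2 = 0.039601.
  gamma(0) = 3 * (1 + 0.039601) = 3 * 1.039601 = 3.118803, which rounds to 3.1188.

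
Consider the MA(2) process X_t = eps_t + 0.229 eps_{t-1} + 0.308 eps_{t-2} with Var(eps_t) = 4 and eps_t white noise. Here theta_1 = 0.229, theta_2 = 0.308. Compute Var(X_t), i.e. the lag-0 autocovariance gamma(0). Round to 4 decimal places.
\gamma(0) = 4.5892

For an MA(q) process X_t = eps_t + sum_i theta_i eps_{t-i} with
Var(eps_t) = sigma^2, the variance is
  gamma(0) = sigma^2 * (1 + sum_i theta_i^2).
  sum_i theta_i^2 = (0.229)^2 + (0.308)^2 = 0.052441 + 0.094864 = 0.147305.
  gamma(0) = 4 * (1 + 0.147305) = 4 * 1.147305 = 4.58922, which rounds to 4.5892.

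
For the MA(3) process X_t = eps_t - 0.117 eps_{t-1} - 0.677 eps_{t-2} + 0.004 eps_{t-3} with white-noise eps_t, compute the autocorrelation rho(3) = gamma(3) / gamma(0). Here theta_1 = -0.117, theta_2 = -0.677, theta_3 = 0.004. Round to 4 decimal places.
\rho(3) = 0.0027

For an MA(q) process with theta_0 = 1, the autocovariance is
  gamma(k) = sigma^2 * sum_{i=0..q-k} theta_i * theta_{i+k},
and rho(k) = gamma(k) / gamma(0). Sigma^2 cancels.
  numerator   = (1)*(0.004) = 0.004.
  denominator = (1)^2 + (-0.117)^2 + (-0.677)^2 + (0.004)^2 = 1.472034.
  rho(3) = 0.004 / 1.472034 = 0.0027.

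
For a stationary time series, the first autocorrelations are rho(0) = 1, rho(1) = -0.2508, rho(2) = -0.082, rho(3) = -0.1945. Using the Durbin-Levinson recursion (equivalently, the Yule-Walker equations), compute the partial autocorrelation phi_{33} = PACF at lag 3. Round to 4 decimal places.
\phi_{33} = -0.2810

The PACF at lag k is phi_{kk}, the last component of the solution
to the Yule-Walker system G_k phi = r_k where
  (G_k)_{ij} = rho(|i - j|), (r_k)_i = rho(i), i,j = 1..k.
Equivalently, Durbin-Levinson gives phi_{kk} iteratively:
  phi_{11} = rho(1)
  phi_{kk} = [rho(k) - sum_{j=1..k-1} phi_{k-1,j} rho(k-j)]
            / [1 - sum_{j=1..k-1} phi_{k-1,j} rho(j)],
  phi_{k,j} = phi_{k-1,j} - phi_{kk} phi_{k-1,k-j},  j = 1..k-1.
Step k = 1:
  phi_11 = rho(1) = -0.2508.
Step k = 2:
  phi_22 = [rho(2) - phi_11 rho(1)] / [1 - phi_11 rho(1)] = [-0.082 - (-0.2508)(-0.2508)] / [1 - (-0.2508)(-0.2508)]
         = -0.14490064 / 0.93709936 = -0.154627.
  Update: phi_21 = phi_11 - phi_22 phi_11 = -0.2508 - (-0.154627)(-0.2508) = -0.28958.
Step k = 3:
  phi_33 = [rho(3) - phi_21 rho(2) - phi_22 rho(1)] / [1 - phi_21 rho(1) - phi_22 rho(2)]
    numerator   = -0.1945 - (-0.28958)(-0.082) - (-0.154627)(-0.2508) = -0.25702598
    denominator = 1 - (-0.28958)(-0.2508) - (-0.154627)(-0.082) = 0.91469384
  phi_33 = -0.25702598 / 0.91469384 = -0.281.
Therefore phi_{33} = -0.2810.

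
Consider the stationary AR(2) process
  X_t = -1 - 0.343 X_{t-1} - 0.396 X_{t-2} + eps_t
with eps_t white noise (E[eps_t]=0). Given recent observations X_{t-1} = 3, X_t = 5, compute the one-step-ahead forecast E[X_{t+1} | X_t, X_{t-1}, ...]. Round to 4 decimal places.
E[X_{t+1} \mid \mathcal F_t] = -3.9030

For an AR(p) model X_t = c + sum_i phi_i X_{t-i} + eps_t, the
one-step-ahead conditional mean is
  E[X_{t+1} | X_t, ...] = c + sum_i phi_i X_{t+1-i}.
Substitute known values:
  E[X_{t+1} | ...] = -1 + (-0.343) * (5) + (-0.396) * (3)
                   = -3.9030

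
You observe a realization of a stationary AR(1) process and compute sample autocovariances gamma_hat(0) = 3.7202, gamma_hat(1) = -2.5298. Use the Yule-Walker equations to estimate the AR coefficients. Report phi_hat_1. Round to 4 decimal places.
\hat\phi_{1} = -0.6800

The Yule-Walker equations for an AR(p) process read, in matrix form,
  Gamma_p phi = r_p,   with   (Gamma_p)_{ij} = gamma(|i - j|),
                       (r_p)_i = gamma(i),   i,j = 1..p.
Substitute the sample gammas (Toeplitz matrix and right-hand side of size 1):
  Gamma_p = [[3.7202]]
  r_p     = [-2.5298]
With p = 1 this is the single equation gamma(0) phi_1 = gamma(1):
  phi_hat_1 = gamma(1) / gamma(0) = -2.5298 / 3.7202 = -0.6800.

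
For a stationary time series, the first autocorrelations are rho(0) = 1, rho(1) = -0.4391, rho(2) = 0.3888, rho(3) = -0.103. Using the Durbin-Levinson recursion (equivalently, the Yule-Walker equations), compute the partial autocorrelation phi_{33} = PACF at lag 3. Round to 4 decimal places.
\phi_{33} = 0.1749

The PACF at lag k is phi_{kk}, the last component of the solution
to the Yule-Walker system G_k phi = r_k where
  (G_k)_{ij} = rho(|i - j|), (r_k)_i = rho(i), i,j = 1..k.
Equivalently, Durbin-Levinson gives phi_{kk} iteratively:
  phi_{11} = rho(1)
  phi_{kk} = [rho(k) - sum_{j=1..k-1} phi_{k-1,j} rho(k-j)]
            / [1 - sum_{j=1..k-1} phi_{k-1,j} rho(j)],
  phi_{k,j} = phi_{k-1,j} - phi_{kk} phi_{k-1,k-j},  j = 1..k-1.
Step k = 1:
  phi_11 = rho(1) = -0.4391.
Step k = 2:
  phi_22 = [rho(2) - phi_11 rho(1)] / [1 - phi_11 rho(1)] = [0.3888 - (-0.4391)(-0.4391)] / [1 - (-0.4391)(-0.4391)]
         = 0.19599119 / 0.80719119 = 0.242806.
  Update: phi_21 = phi_11 - phi_22 phi_11 = -0.4391 - (0.242806)(-0.4391) = -0.332484.
Step k = 3:
  phi_33 = [rho(3) - phi_21 rho(2) - phi_22 rho(1)] / [1 - phi_21 rho(1) - phi_22 rho(2)]
    numerator   = -0.103 - (-0.332484)(0.3888) - (0.242806)(-0.4391) = 0.13288596
    denominator = 1 - (-0.332484)(-0.4391) - (0.242806)(0.3888) = 0.75960327
  phi_33 = 0.13288596 / 0.75960327 = 0.1749.
Therefore phi_{33} = 0.1749.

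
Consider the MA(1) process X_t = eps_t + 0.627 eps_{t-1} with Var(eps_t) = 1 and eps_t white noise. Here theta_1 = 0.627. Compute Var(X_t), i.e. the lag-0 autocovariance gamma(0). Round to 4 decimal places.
\gamma(0) = 1.3931

For an MA(q) process X_t = eps_t + sum_i theta_i eps_{t-i} with
Var(eps_t) = sigma^2, the variance is
  gamma(0) = sigma^2 * (1 + sum_i theta_i^2).
  sum_i theta_i^2 = (0.627)^2 = 0.393129.
  gamma(0) = 1 * (1 + 0.393129) = 1 * 1.393129 = 1.393129, which rounds to 1.3931.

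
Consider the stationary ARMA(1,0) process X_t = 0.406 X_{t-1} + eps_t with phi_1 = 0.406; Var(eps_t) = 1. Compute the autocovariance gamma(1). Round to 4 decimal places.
\gamma(1) = 0.4861

Multiply the model equation by X_{t-k} and take expectations. With theta_0 = psi_0 = 1 and psi_j the MA(infinity) weights, this gives
  gamma(k) - sum_i phi_i gamma(k-i) = c_k,
  c_k = sigma^2 * sum_{j=k..q} theta_j psi_{j-k}   (c_k = 0 for k > q),
using gamma(-m) = gamma(m).
Pure AR (q = 0): c_0 = sigma^2 = 1, c_k = 0 for k >= 1.
Equations for k = 0 and k = 1 (AR order 1):
  gamma(0) = phi_1 gamma(1) + c_0
  gamma(1) = phi_1 gamma(0) + c_1
Substituting the second into the first: gamma(0) (1 - phi_1^2) = c_0 + phi_1 c_1, so
  gamma(0) = c_0 / (1 - phi_1^2) = 1 / (1 - (0.406)^2) = 1 / 0.835164 = 1.19737.
  gamma(1) = phi_1 gamma(0) = (0.406)(1.19737) = 0.486132.
Therefore gamma(1) = 0.4861 (to 4 decimal places).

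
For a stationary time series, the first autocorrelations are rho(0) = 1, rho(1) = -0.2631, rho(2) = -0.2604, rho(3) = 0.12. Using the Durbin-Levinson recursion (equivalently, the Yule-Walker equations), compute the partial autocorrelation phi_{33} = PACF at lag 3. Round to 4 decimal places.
\phi_{33} = -0.0810

The PACF at lag k is phi_{kk}, the last component of the solution
to the Yule-Walker system G_k phi = r_k where
  (G_k)_{ij} = rho(|i - j|), (r_k)_i = rho(i), i,j = 1..k.
Equivalently, Durbin-Levinson gives phi_{kk} iteratively:
  phi_{11} = rho(1)
  phi_{kk} = [rho(k) - sum_{j=1..k-1} phi_{k-1,j} rho(k-j)]
            / [1 - sum_{j=1..k-1} phi_{k-1,j} rho(j)],
  phi_{k,j} = phi_{k-1,j} - phi_{kk} phi_{k-1,k-j},  j = 1..k-1.
Step k = 1:
  phi_11 = rho(1) = -0.2631.
Step k = 2:
  phi_22 = [rho(2) - phi_11 rho(1)] / [1 - phi_11 rho(1)] = [-0.2604 - (-0.2631)(-0.2631)] / [1 - (-0.2631)(-0.2631)]
         = -0.32962161 / 0.93077839 = -0.354135.
  Update: phi_21 = phi_11 - phi_22 phi_11 = -0.2631 - (-0.354135)(-0.2631) = -0.356273.
Step k = 3:
  phi_33 = [rho(3) - phi_21 rho(2) - phi_22 rho(1)] / [1 - phi_21 rho(1) - phi_22 rho(2)]
    numerator   = 0.12 - (-0.356273)(-0.2604) - (-0.354135)(-0.2631) = -0.06594653
    denominator = 1 - (-0.356273)(-0.2631) - (-0.354135)(-0.2604) = 0.8140477
  phi_33 = -0.06594653 / 0.8140477 = -0.081.
Therefore phi_{33} = -0.0810.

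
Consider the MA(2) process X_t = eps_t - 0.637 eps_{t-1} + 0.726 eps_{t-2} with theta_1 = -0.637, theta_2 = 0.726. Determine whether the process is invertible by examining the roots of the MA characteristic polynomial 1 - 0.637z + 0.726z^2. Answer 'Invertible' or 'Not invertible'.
\text{Invertible}

The MA(q) characteristic polynomial is P(z) = 1 - 0.637z + 0.726z^2.
Invertibility requires all roots to lie outside the unit circle, i.e. |z| > 1 for every root.
Set 1 + (-0.637) z + (0.726) z^2 = 0, i.e. a z^2 + b z + c = 0 with a = 0.726, b = -0.637, c = 1.
Discriminant D = b^2 - 4ac = (-0.637)^2 - 4*(0.726)*1 = 0.405769 - (2.904) = -2.498231.
D < 0, so the roots are the complex-conjugate pair z = (-b +/- i sqrt(-D)) / (2a) = 0.4387 +/- 1.0886i.
For a conjugate pair |z|^2 = z * conj(z) = (product of roots) = c/a = 1/(0.726) = 1.37741, so |z| = sqrt(1.37741) = 1.1736 for both roots.
Moduli of all roots: 1.1736, 1.1736.
All moduli strictly greater than 1? Yes.
Verdict: Invertible.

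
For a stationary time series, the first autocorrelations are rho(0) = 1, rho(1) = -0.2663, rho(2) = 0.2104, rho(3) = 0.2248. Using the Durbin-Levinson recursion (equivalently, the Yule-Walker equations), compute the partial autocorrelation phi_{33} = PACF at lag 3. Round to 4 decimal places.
\phi_{33} = 0.3440

The PACF at lag k is phi_{kk}, the last component of the solution
to the Yule-Walker system G_k phi = r_k where
  (G_k)_{ij} = rho(|i - j|), (r_k)_i = rho(i), i,j = 1..k.
Equivalently, Durbin-Levinson gives phi_{kk} iteratively:
  phi_{11} = rho(1)
  phi_{kk} = [rho(k) - sum_{j=1..k-1} phi_{k-1,j} rho(k-j)]
            / [1 - sum_{j=1..k-1} phi_{k-1,j} rho(j)],
  phi_{k,j} = phi_{k-1,j} - phi_{kk} phi_{k-1,k-j},  j = 1..k-1.
Step k = 1:
  phi_11 = rho(1) = -0.2663.
Step k = 2:
  phi_22 = [rho(2) - phi_11 rho(1)] / [1 - phi_11 rho(1)] = [0.2104 - (-0.2663)(-0.2663)] / [1 - (-0.2663)(-0.2663)]
         = 0.13948431 / 0.92908431 = 0.150131.
  Update: phi_21 = phi_11 - phi_22 phi_11 = -0.2663 - (0.150131)(-0.2663) = -0.22632.
Step k = 3:
  phi_33 = [rho(3) - phi_21 rho(2) - phi_22 rho(1)] / [1 - phi_21 rho(1) - phi_22 rho(2)]
    numerator   = 0.2248 - (-0.22632)(0.2104) - (0.150131)(-0.2663) = 0.31239763
    denominator = 1 - (-0.22632)(-0.2663) - (0.150131)(0.2104) = 0.9081434
  phi_33 = 0.31239763 / 0.9081434 = 0.344.
Therefore phi_{33} = 0.3440.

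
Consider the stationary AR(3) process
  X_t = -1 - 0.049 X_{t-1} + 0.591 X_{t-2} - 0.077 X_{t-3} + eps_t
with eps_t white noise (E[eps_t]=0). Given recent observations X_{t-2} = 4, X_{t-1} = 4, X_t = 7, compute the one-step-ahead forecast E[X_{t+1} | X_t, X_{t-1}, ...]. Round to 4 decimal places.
E[X_{t+1} \mid \mathcal F_t] = 0.7130

For an AR(p) model X_t = c + sum_i phi_i X_{t-i} + eps_t, the
one-step-ahead conditional mean is
  E[X_{t+1} | X_t, ...] = c + sum_i phi_i X_{t+1-i}.
Substitute known values:
  E[X_{t+1} | ...] = -1 + (-0.049) * (7) + (0.591) * (4) + (-0.077) * (4)
                   = 0.7130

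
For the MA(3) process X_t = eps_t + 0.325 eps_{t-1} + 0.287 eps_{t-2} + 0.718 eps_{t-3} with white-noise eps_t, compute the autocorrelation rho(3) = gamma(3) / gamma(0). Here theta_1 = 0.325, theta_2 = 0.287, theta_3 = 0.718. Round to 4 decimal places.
\rho(3) = 0.4215

For an MA(q) process with theta_0 = 1, the autocovariance is
  gamma(k) = sigma^2 * sum_{i=0..q-k} theta_i * theta_{i+k},
and rho(k) = gamma(k) / gamma(0). Sigma^2 cancels.
  numerator   = (1)*(0.718) = 0.718.
  denominator = (1)^2 + (0.325)^2 + (0.287)^2 + (0.718)^2 = 1.703518.
  rho(3) = 0.718 / 1.703518 = 0.4215.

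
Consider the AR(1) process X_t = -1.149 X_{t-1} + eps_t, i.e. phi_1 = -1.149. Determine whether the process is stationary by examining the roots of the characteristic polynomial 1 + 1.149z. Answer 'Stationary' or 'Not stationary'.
\text{Not stationary}

The AR(p) characteristic polynomial is P(z) = 1 + 1.149z.
Stationarity requires all roots to lie outside the unit circle, i.e. |z| > 1 for every root.
This is linear in z: 1 + (1.149) z = 0  =>  z = -1/(1.149) = -0.870322,  |z| = 0.870322.
Moduli of all roots: 0.8703.
All moduli strictly greater than 1? No.
Verdict: Not stationary.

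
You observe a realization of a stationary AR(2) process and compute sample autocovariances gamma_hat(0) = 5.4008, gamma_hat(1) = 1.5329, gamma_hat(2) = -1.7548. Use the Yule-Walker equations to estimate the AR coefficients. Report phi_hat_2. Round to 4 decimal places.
\hat\phi_{2} = -0.4410

The Yule-Walker equations for an AR(p) process read, in matrix form,
  Gamma_p phi = r_p,   with   (Gamma_p)_{ij} = gamma(|i - j|),
                       (r_p)_i = gamma(i),   i,j = 1..p.
Substitute the sample gammas (Toeplitz matrix and right-hand side of size 2):
  Gamma_p = [[5.4008, 1.5329], [1.5329, 5.4008]]
  r_p     = [1.5329, -1.7548]
Written out:
  5.4008 phi_1 + 1.5329 phi_2 = 1.5329
  1.5329 phi_1 + 5.4008 phi_2 = -1.7548
Solve by Cramer's rule:
  det = gamma(0)^2 - gamma(1)^2 = (5.4008)^2 - (1.5329)^2 = 29.16864064 - 2.34978241 = 26.81885823
  phi_hat_1 = [gamma(1) gamma(0) - gamma(1) gamma(2)] / det = [(1.5329)(5.4008) - (1.5329)(-1.7548)] / 26.81885823 = 10.96881924 / 26.81885823 = 0.409
  phi_hat_2 = [gamma(0) gamma(2) - gamma(1)^2] / det = [(5.4008)(-1.7548) - (1.5329)^2] / 26.81885823 = -11.82710625 / 26.81885823 = -0.441
So phi_hat = [0.4090, -0.4410].
Therefore phi_hat_2 = -0.4410.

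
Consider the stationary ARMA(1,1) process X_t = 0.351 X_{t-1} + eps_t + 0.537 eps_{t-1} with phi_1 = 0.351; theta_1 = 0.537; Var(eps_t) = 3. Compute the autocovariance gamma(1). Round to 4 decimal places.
\gamma(1) = 3.6110

Multiply the model equation by X_{t-k} and take expectations. With theta_0 = psi_0 = 1 and psi_j the MA(infinity) weights, this gives
  gamma(k) - sum_i phi_i gamma(k-i) = c_k,
  c_k = sigma^2 * sum_{j=k..q} theta_j psi_{j-k}   (c_k = 0 for k > q),
using gamma(-m) = gamma(m).
psi-weights needed (psi_j = theta_j + sum_i phi_i psi_{j-i}):
  psi_1 = theta_1 + phi_1 = 0.537 + (0.351) = 0.888
Right-hand sides:
  c_0 = sigma^2 (1 + theta_1 psi_1) = 3 * (1 + (0.537)(0.888)) = 3 * 1.476856 = 4.430568
  c_1 = sigma^2 theta_1 = 3 * (0.537) = 1.611
  c_2 = 0
Equations for k = 0 and k = 1 (AR order 1):
  gamma(0) = phi_1 gamma(1) + c_0
  gamma(1) = phi_1 gamma(0) + c_1
Substituting the second into the first: gamma(0) (1 - phi_1^2) = c_0 + phi_1 c_1, so
  gamma(0) = (c_0 + phi_1 c_1) / (1 - phi_1^2) = (4.430568 + (0.351)(1.611)) / (1 - (0.351)^2) = 4.996029 / 0.876799 = 5.698032.
  gamma(1) = phi_1 gamma(0) + c_1 = (0.351)(5.698032) + (1.611) = 3.611009.
Therefore gamma(1) = 3.6110 (to 4 decimal places).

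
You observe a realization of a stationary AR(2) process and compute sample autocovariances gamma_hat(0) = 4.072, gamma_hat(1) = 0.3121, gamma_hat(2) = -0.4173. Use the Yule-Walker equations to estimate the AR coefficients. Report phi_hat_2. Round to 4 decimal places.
\hat\phi_{2} = -0.1090

The Yule-Walker equations for an AR(p) process read, in matrix form,
  Gamma_p phi = r_p,   with   (Gamma_p)_{ij} = gamma(|i - j|),
                       (r_p)_i = gamma(i),   i,j = 1..p.
Substitute the sample gammas (Toeplitz matrix and right-hand side of size 2):
  Gamma_p = [[4.072, 0.3121], [0.3121, 4.072]]
  r_p     = [0.3121, -0.4173]
Written out:
  4.072 phi_1 + 0.3121 phi_2 = 0.3121
  0.3121 phi_1 + 4.072 phi_2 = -0.4173
Solve by Cramer's rule:
  det = gamma(0)^2 - gamma(1)^2 = (4.072)^2 - (0.3121)^2 = 16.581184 - 0.09740641 = 16.48377759
  phi_hat_1 = [gamma(1) gamma(0) - gamma(1) gamma(2)] / det = [(0.3121)(4.072) - (0.3121)(-0.4173)] / 16.48377759 = 1.40111053 / 16.48377759 = 0.085
  phi_hat_2 = [gamma(0) gamma(2) - gamma(1)^2] / det = [(4.072)(-0.4173) - (0.3121)^2] / 16.48377759 = -1.79665201 / 16.48377759 = -0.109
So phi_hat = [0.0850, -0.1090].
Therefore phi_hat_2 = -0.1090.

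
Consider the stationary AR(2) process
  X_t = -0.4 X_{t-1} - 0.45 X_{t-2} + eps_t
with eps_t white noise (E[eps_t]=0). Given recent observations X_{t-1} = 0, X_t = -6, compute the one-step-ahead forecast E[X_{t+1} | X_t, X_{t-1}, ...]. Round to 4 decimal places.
E[X_{t+1} \mid \mathcal F_t] = 2.4000

For an AR(p) model X_t = c + sum_i phi_i X_{t-i} + eps_t, the
one-step-ahead conditional mean is
  E[X_{t+1} | X_t, ...] = c + sum_i phi_i X_{t+1-i}.
Substitute known values:
  E[X_{t+1} | ...] = (-0.4) * (-6) + (-0.45) * (0)
                   = 2.4000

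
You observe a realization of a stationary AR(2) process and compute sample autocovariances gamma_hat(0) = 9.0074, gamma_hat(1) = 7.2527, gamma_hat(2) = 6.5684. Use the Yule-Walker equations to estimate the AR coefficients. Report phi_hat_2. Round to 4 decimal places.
\hat\phi_{2} = 0.2300

The Yule-Walker equations for an AR(p) process read, in matrix form,
  Gamma_p phi = r_p,   with   (Gamma_p)_{ij} = gamma(|i - j|),
                       (r_p)_i = gamma(i),   i,j = 1..p.
Substitute the sample gammas (Toeplitz matrix and right-hand side of size 2):
  Gamma_p = [[9.0074, 7.2527], [7.2527, 9.0074]]
  r_p     = [7.2527, 6.5684]
Written out:
  9.0074 phi_1 + 7.2527 phi_2 = 7.2527
  7.2527 phi_1 + 9.0074 phi_2 = 6.5684
Solve by Cramer's rule:
  det = gamma(0)^2 - gamma(1)^2 = (9.0074)^2 - (7.2527)^2 = 81.13325476 - 52.60165729 = 28.53159747
  phi_hat_1 = [gamma(1) gamma(0) - gamma(1) gamma(2)] / det = [(7.2527)(9.0074) - (7.2527)(6.5684)] / 28.53159747 = 17.6893353 / 28.53159747 = 0.62
  phi_hat_2 = [gamma(0) gamma(2) - gamma(1)^2] / det = [(9.0074)(6.5684) - (7.2527)^2] / 28.53159747 = 6.56254887 / 28.53159747 = 0.23
So phi_hat = [0.6200, 0.2300].
Therefore phi_hat_2 = 0.2300.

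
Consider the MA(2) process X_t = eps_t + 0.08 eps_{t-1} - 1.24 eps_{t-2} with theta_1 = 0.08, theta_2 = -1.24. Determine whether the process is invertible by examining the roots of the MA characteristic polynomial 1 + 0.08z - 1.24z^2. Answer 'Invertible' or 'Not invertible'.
\text{Not invertible}

The MA(q) characteristic polynomial is P(z) = 1 + 0.08z - 1.24z^2.
Invertibility requires all roots to lie outside the unit circle, i.e. |z| > 1 for every root.
Set 1 + (0.08) z + (-1.24) z^2 = 0, i.e. a z^2 + b z + c = 0 with a = -1.24, b = 0.08, c = 1.
Discriminant D = b^2 - 4ac = (0.08)^2 - 4*(-1.24)*1 = 0.0064 - (-4.96) = 4.9664.
D >= 0, so the roots are real: z = (-b +/- sqrt(D)) / (2a) = (-0.08 +/- 2.228542) / (-2.48).
  z_1 = (-0.08 + 2.228542) / (-2.48) = -0.8663,   |z_1| = 0.8663.
  z_2 = (-0.08 - 2.228542) / (-2.48) = 0.9309,   |z_2| = 0.9309.
Moduli of all roots: 0.8663, 0.9309.
All moduli strictly greater than 1? No.
Verdict: Not invertible.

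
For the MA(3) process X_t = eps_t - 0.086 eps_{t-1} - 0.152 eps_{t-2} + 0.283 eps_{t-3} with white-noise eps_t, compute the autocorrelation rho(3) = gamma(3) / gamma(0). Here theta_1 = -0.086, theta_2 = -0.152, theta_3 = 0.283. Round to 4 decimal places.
\rho(3) = 0.2548

For an MA(q) process with theta_0 = 1, the autocovariance is
  gamma(k) = sigma^2 * sum_{i=0..q-k} theta_i * theta_{i+k},
and rho(k) = gamma(k) / gamma(0). Sigma^2 cancels.
  numerator   = (1)*(0.283) = 0.283.
  denominator = (1)^2 + (-0.086)^2 + (-0.152)^2 + (0.283)^2 = 1.110589.
  rho(3) = 0.283 / 1.110589 = 0.2548.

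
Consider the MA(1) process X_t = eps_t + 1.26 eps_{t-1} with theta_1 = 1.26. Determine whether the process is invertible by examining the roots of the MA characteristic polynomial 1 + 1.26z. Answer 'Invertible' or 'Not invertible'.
\text{Not invertible}

The MA(q) characteristic polynomial is P(z) = 1 + 1.26z.
Invertibility requires all roots to lie outside the unit circle, i.e. |z| > 1 for every root.
This is linear in z: 1 + (1.26) z = 0  =>  z = -1/(1.26) = -0.793651,  |z| = 0.793651.
Moduli of all roots: 0.7937.
All moduli strictly greater than 1? No.
Verdict: Not invertible.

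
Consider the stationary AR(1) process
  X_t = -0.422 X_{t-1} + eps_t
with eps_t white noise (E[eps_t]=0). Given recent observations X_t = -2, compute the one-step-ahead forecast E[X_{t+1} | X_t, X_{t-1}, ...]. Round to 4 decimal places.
E[X_{t+1} \mid \mathcal F_t] = 0.8440

For an AR(p) model X_t = c + sum_i phi_i X_{t-i} + eps_t, the
one-step-ahead conditional mean is
  E[X_{t+1} | X_t, ...] = c + sum_i phi_i X_{t+1-i}.
Substitute known values:
  E[X_{t+1} | ...] = (-0.422) * (-2)
                   = 0.8440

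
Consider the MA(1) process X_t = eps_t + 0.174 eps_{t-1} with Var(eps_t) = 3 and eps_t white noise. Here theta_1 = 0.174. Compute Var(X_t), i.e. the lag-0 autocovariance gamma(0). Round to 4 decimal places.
\gamma(0) = 3.0908

For an MA(q) process X_t = eps_t + sum_i theta_i eps_{t-i} with
Var(eps_t) = sigma^2, the variance is
  gamma(0) = sigma^2 * (1 + sum_i theta_i^2).
  sum_i theta_i^2 = (0.174)^2 = 0.030276.
  gamma(0) = 3 * (1 + 0.030276) = 3 * 1.030276 = 3.090828, which rounds to 3.0908.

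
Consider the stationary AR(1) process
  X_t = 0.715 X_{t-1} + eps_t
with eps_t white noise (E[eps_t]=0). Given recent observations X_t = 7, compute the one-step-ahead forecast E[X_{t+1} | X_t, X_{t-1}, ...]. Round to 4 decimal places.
E[X_{t+1} \mid \mathcal F_t] = 5.0050

For an AR(p) model X_t = c + sum_i phi_i X_{t-i} + eps_t, the
one-step-ahead conditional mean is
  E[X_{t+1} | X_t, ...] = c + sum_i phi_i X_{t+1-i}.
Substitute known values:
  E[X_{t+1} | ...] = (0.715) * (7)
                   = 5.0050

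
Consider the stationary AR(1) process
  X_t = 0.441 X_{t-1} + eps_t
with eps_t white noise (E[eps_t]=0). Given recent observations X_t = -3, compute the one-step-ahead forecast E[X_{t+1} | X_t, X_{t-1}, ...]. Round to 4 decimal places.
E[X_{t+1} \mid \mathcal F_t] = -1.3230

For an AR(p) model X_t = c + sum_i phi_i X_{t-i} + eps_t, the
one-step-ahead conditional mean is
  E[X_{t+1} | X_t, ...] = c + sum_i phi_i X_{t+1-i}.
Substitute known values:
  E[X_{t+1} | ...] = (0.441) * (-3)
                   = -1.3230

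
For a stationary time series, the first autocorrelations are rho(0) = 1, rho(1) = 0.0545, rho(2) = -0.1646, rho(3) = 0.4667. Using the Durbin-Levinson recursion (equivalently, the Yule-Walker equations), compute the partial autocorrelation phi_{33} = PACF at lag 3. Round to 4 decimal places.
\phi_{33} = 0.5020

The PACF at lag k is phi_{kk}, the last component of the solution
to the Yule-Walker system G_k phi = r_k where
  (G_k)_{ij} = rho(|i - j|), (r_k)_i = rho(i), i,j = 1..k.
Equivalently, Durbin-Levinson gives phi_{kk} iteratively:
  phi_{11} = rho(1)
  phi_{kk} = [rho(k) - sum_{j=1..k-1} phi_{k-1,j} rho(k-j)]
            / [1 - sum_{j=1..k-1} phi_{k-1,j} rho(j)],
  phi_{k,j} = phi_{k-1,j} - phi_{kk} phi_{k-1,k-j},  j = 1..k-1.
Step k = 1:
  phi_11 = rho(1) = 0.0545.
Step k = 2:
  phi_22 = [rho(2) - phi_11 rho(1)] / [1 - phi_11 rho(1)] = [-0.1646 - (0.0545)(0.0545)] / [1 - (0.0545)(0.0545)]
         = -0.16757025 / 0.99702975 = -0.168069.
  Update: phi_21 = phi_11 - phi_22 phi_11 = 0.0545 - (-0.168069)(0.0545) = 0.06366.
Step k = 3:
  phi_33 = [rho(3) - phi_21 rho(2) - phi_22 rho(1)] / [1 - phi_21 rho(1) - phi_22 rho(2)]
    numerator   = 0.4667 - (0.06366)(-0.1646) - (-0.168069)(0.0545) = 0.48633819
    denominator = 1 - (0.06366)(0.0545) - (-0.168069)(-0.1646) = 0.96886631
  phi_33 = 0.48633819 / 0.96886631 = 0.502.
Therefore phi_{33} = 0.5020.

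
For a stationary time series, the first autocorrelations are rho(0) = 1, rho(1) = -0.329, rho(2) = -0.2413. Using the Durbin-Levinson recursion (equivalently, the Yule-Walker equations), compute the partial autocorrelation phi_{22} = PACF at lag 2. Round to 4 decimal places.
\phi_{22} = -0.3920

The PACF at lag k is phi_{kk}, the last component of the solution
to the Yule-Walker system G_k phi = r_k where
  (G_k)_{ij} = rho(|i - j|), (r_k)_i = rho(i), i,j = 1..k.
Equivalently, Durbin-Levinson gives phi_{kk} iteratively:
  phi_{11} = rho(1)
  phi_{kk} = [rho(k) - sum_{j=1..k-1} phi_{k-1,j} rho(k-j)]
            / [1 - sum_{j=1..k-1} phi_{k-1,j} rho(j)],
  phi_{k,j} = phi_{k-1,j} - phi_{kk} phi_{k-1,k-j},  j = 1..k-1.
Step k = 1:
  phi_11 = rho(1) = -0.329.
Step k = 2:
  phi_22 = [rho(2) - phi_11 rho(1)] / [1 - phi_11 rho(1)] = [-0.2413 - (-0.329)(-0.329)] / [1 - (-0.329)(-0.329)]
         = -0.349541 / 0.891759 = -0.392.
Therefore phi_{22} = -0.3920.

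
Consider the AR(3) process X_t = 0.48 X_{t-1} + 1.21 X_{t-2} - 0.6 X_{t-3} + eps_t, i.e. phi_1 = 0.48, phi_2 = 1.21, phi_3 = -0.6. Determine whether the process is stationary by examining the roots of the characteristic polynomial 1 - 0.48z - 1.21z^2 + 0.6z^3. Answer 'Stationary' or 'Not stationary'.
\text{Not stationary}

The AR(p) characteristic polynomial is P(z) = 1 - 0.48z - 1.21z^2 + 0.6z^3.
Stationarity requires all roots to lie outside the unit circle, i.e. |z| > 1 for every root.
Degree 3: look for a simple real root z0 first, then factor out (1 - z/z0) and solve the remaining quadratic.
Testing z0 = 2: P(2) = 1 + (-0.48)(2) + (-1.21)(2)^2 + (0.6)(2)^3
  = 1 + (-0.96) + (-4.84) + (4.8) = 0.  So z_0 = 2 is a root, |z_0| = 2.
Divide out the factor (1 - 0.5 z) = (1 - z/z0) (since 1/z0 = 0.5):
  P(z) = (1 - 0.5 z)(1 + (0.02) z + (-1.2) z^2)
  [check: z-coef 0.02 - (0.5) = -0.48; z^2-coef -1.2 - (0.5)(0.02) = -1.21; z^3-coef -(0.5)(-1.2) = 0.6.]
Remaining roots from the quadratic factor 1 + (0.02) z + (-1.2) z^2:
  Set 1 + (0.02) z + (-1.2) z^2 = 0, i.e. a z^2 + b z + c = 0 with a = -1.2, b = 0.02, c = 1.
  Discriminant D = b^2 - 4ac = (0.02)^2 - 4*(-1.2)*1 = 0.0004 - (-4.8) = 4.8004.
  D >= 0, so the roots are real: z = (-b +/- sqrt(D)) / (2a) = (-0.02 +/- 2.190982) / (-2.4).
    z_1 = (-0.02 + 2.190982) / (-2.4) = -0.9046,   |z_1| = 0.9046.
    z_2 = (-0.02 - 2.190982) / (-2.4) = 0.9212,   |z_2| = 0.9212.
Moduli of all roots: 2.0000, 0.9046, 0.9212.
All moduli strictly greater than 1? No.
Verdict: Not stationary.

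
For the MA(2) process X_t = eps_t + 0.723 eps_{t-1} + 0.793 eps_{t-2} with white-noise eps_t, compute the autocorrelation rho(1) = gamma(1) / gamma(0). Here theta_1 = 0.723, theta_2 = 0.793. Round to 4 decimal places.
\rho(1) = 0.6025

For an MA(q) process with theta_0 = 1, the autocovariance is
  gamma(k) = sigma^2 * sum_{i=0..q-k} theta_i * theta_{i+k},
and rho(k) = gamma(k) / gamma(0). Sigma^2 cancels.
  numerator   = (1)*(0.723) + (0.723)*(0.793) = 1.296339.
  denominator = (1)^2 + (0.723)^2 + (0.793)^2 = 2.151578.
  rho(1) = 1.296339 / 2.151578 = 0.6025.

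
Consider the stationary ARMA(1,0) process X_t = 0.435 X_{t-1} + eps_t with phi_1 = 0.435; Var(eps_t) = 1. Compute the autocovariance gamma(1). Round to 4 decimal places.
\gamma(1) = 0.5365

Multiply the model equation by X_{t-k} and take expectations. With theta_0 = psi_0 = 1 and psi_j the MA(infinity) weights, this gives
  gamma(k) - sum_i phi_i gamma(k-i) = c_k,
  c_k = sigma^2 * sum_{j=k..q} theta_j psi_{j-k}   (c_k = 0 for k > q),
using gamma(-m) = gamma(m).
Pure AR (q = 0): c_0 = sigma^2 = 1, c_k = 0 for k >= 1.
Equations for k = 0 and k = 1 (AR order 1):
  gamma(0) = phi_1 gamma(1) + c_0
  gamma(1) = phi_1 gamma(0) + c_1
Substituting the second into the first: gamma(0) (1 - phi_1^2) = c_0 + phi_1 c_1, so
  gamma(0) = c_0 / (1 - phi_1^2) = 1 / (1 - (0.435)^2) = 1 / 0.810775 = 1.233388.
  gamma(1) = phi_1 gamma(0) = (0.435)(1.233388) = 0.536524.
Therefore gamma(1) = 0.5365 (to 4 decimal places).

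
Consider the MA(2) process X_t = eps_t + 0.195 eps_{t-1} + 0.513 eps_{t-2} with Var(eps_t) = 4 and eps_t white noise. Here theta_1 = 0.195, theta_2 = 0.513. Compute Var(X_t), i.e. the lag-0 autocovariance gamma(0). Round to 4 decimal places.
\gamma(0) = 5.2048

For an MA(q) process X_t = eps_t + sum_i theta_i eps_{t-i} with
Var(eps_t) = sigma^2, the variance is
  gamma(0) = sigma^2 * (1 + sum_i theta_i^2).
  sum_i theta_i^2 = (0.195)^2 + (0.513)^2 = 0.038025 + 0.263169 = 0.301194.
  gamma(0) = 4 * (1 + 0.301194) = 4 * 1.301194 = 5.204776, which rounds to 5.2048.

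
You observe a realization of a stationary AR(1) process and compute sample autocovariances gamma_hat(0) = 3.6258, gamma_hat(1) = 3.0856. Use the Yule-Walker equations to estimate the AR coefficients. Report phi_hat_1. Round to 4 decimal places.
\hat\phi_{1} = 0.8510

The Yule-Walker equations for an AR(p) process read, in matrix form,
  Gamma_p phi = r_p,   with   (Gamma_p)_{ij} = gamma(|i - j|),
                       (r_p)_i = gamma(i),   i,j = 1..p.
Substitute the sample gammas (Toeplitz matrix and right-hand side of size 1):
  Gamma_p = [[3.6258]]
  r_p     = [3.0856]
With p = 1 this is the single equation gamma(0) phi_1 = gamma(1):
  phi_hat_1 = gamma(1) / gamma(0) = 3.0856 / 3.6258 = 0.8510.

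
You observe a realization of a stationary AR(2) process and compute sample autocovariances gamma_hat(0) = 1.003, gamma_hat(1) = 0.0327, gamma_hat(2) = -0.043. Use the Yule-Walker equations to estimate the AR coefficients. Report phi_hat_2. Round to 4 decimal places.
\hat\phi_{2} = -0.0440

The Yule-Walker equations for an AR(p) process read, in matrix form,
  Gamma_p phi = r_p,   with   (Gamma_p)_{ij} = gamma(|i - j|),
                       (r_p)_i = gamma(i),   i,j = 1..p.
Substitute the sample gammas (Toeplitz matrix and right-hand side of size 2):
  Gamma_p = [[1.003, 0.0327], [0.0327, 1.003]]
  r_p     = [0.0327, -0.043]
Written out:
  1.003 phi_1 + 0.0327 phi_2 = 0.0327
  0.0327 phi_1 + 1.003 phi_2 = -0.043
Solve by Cramer's rule:
  det = gamma(0)^2 - gamma(1)^2 = (1.003)^2 - (0.0327)^2 = 1.006009 - 0.00106929 = 1.00493971
  phi_hat_1 = [gamma(1) gamma(0) - gamma(1) gamma(2)] / det = [(0.0327)(1.003) - (0.0327)(-0.043)] / 1.00493971 = 0.0342042 / 1.00493971 = 0.034
  phi_hat_2 = [gamma(0) gamma(2) - gamma(1)^2] / det = [(1.003)(-0.043) - (0.0327)^2] / 1.00493971 = -0.04419829 / 1.00493971 = -0.044
So phi_hat = [0.0340, -0.0440].
Therefore phi_hat_2 = -0.0440.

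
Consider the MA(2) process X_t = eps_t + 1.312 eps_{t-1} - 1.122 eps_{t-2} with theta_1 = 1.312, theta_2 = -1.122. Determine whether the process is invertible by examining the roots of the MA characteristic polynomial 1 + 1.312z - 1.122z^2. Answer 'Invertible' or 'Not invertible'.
\text{Not invertible}

The MA(q) characteristic polynomial is P(z) = 1 + 1.312z - 1.122z^2.
Invertibility requires all roots to lie outside the unit circle, i.e. |z| > 1 for every root.
Set 1 + (1.312) z + (-1.122) z^2 = 0, i.e. a z^2 + b z + c = 0 with a = -1.122, b = 1.312, c = 1.
Discriminant D = b^2 - 4ac = (1.312)^2 - 4*(-1.122)*1 = 1.721344 - (-4.488) = 6.209344.
D >= 0, so the roots are real: z = (-b +/- sqrt(D)) / (2a) = (-1.312 +/- 2.491856) / (-2.244).
  z_1 = (-1.312 + 2.491856) / (-2.244) = -0.5258,   |z_1| = 0.5258.
  z_2 = (-1.312 - 2.491856) / (-2.244) = 1.6951,   |z_2| = 1.6951.
Moduli of all roots: 0.5258, 1.6951.
All moduli strictly greater than 1? No.
Verdict: Not invertible.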